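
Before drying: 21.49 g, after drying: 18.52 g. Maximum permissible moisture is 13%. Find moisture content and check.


Moisture content = 13.8%
Acceptable: No


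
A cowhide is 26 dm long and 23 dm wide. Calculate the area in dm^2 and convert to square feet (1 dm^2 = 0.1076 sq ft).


Area = 26 x 23 = 598 dm^2
Conversion: 598 x 0.1076 = 64.34 sq ft


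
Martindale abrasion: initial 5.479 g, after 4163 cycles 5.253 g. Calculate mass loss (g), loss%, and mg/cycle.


Loss = 5.479 - 5.253 = 0.226 g
Loss% = 0.226 / 5.479 x 100 = 4.12%
Rate = 0.226 / 4163 x 1000 = 0.054 mg/cycle


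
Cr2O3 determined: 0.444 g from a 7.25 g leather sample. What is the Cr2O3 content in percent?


Cr2O3% = 0.444 / 7.25 x 100
Cr2O3% = 6.12%


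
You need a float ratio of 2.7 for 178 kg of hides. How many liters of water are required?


Water = hide weight x target ratio
Water = 178 x 2.7 = 480.6 L


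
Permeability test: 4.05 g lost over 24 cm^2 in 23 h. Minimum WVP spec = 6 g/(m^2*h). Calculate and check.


WVP = 73.37 g/(m^2*h)
Meets specification: Yes


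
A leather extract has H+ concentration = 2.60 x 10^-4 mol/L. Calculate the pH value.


pH = -log10[H+]
pH = -log10(2.60 x 10^-4) = 3.59


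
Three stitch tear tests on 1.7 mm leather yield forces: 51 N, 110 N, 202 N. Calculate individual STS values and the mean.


STS1 = 30.0 N/mm
STS2 = 64.7 N/mm
STS3 = 118.8 N/mm
Mean = 71.2 N/mm

STS1 = 51 / 1.7 = 30.0 N/mm
STS2 = 110 / 1.7 = 64.7 N/mm
STS3 = 202 / 1.7 = 118.8 N/mm
Mean = (30.0 + 64.7 + 118.8) / 3 = 71.2 N/mm


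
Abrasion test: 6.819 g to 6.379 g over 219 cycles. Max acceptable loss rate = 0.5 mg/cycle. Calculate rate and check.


Rate = 2.009 mg/cycle
Passes: No

Loss = 6.819 - 6.379 = 0.440 g
Rate = 0.440 g / 219 cycles x 1000 = 2.009 mg/cycle
Max = 0.5 mg/cycle
Passes: No


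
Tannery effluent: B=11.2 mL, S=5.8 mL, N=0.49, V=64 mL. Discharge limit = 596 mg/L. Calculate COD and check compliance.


COD = 330.8 mg/L
Compliant: Yes


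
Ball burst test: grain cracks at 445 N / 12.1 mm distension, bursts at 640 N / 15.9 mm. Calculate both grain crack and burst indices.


Crack index = 445 / 12.1 = 36.8 N/mm
Burst index = 640 / 15.9 = 40.3 N/mm


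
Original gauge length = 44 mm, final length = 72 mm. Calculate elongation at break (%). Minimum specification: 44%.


Extension = 72 - 44 = 28 mm
Elongation = 28 / 44 x 100 = 63.6%
Minimum required: 44%
Meets specification: Yes


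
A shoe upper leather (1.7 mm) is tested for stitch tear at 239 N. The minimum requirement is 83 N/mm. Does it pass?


STS = 239 / 1.7 = 140.6 N/mm
Minimum required: 83 N/mm
Passes: Yes


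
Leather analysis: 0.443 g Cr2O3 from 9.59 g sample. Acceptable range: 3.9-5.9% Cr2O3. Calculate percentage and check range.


Cr2O3% = 0.443 / 9.59 x 100 = 4.62%
Acceptable range: 3.9 to 5.9%
Within range: Yes


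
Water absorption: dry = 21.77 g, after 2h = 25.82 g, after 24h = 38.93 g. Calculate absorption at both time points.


2h absorption = 18.6%
24h absorption = 78.8%

WA (2h) = (25.82 - 21.77) / 21.77 x 100 = 18.6%
WA (24h) = (38.93 - 21.77) / 21.77 x 100 = 78.8%


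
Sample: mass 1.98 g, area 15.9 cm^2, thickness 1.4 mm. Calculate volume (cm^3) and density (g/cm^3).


Volume = 2.226 cm^3
Density = 0.889 g/cm^3


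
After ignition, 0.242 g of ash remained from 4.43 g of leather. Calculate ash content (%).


5.46%

Ash% = 0.242 / 4.43 x 100
Ash% = 5.46%


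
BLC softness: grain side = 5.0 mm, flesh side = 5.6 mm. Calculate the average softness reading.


5.30 mm

Average = (5.0 + 5.6) / 2
Average = 5.30 mm


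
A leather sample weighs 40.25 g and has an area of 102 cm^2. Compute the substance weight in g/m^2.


3946.1 g/m^2

Substance weight = mass / area x 10000
SW = 40.25 / 102 x 10000
SW = 3946.1 g/m^2


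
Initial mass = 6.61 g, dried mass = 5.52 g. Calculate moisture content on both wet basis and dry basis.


Moisture lost = 6.61 - 5.52 = 1.09 g
Wet basis MC = 1.09 / 6.61 x 100 = 16.5%
Dry basis MC = 1.09 / 5.52 x 100 = 19.7%


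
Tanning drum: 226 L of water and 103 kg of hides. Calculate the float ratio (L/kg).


2.2

Float ratio = water / hide weight
Ratio = 226 / 103 = 2.2


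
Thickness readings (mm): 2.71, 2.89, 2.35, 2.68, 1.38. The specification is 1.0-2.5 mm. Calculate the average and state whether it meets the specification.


Average = 2.40 mm
Within specification: Yes


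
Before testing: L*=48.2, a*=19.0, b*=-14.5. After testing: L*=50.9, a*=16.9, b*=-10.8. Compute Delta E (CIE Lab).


Delta E = 5.04

dL = 50.9 - 48.2 = 2.7
da = 16.9 - 19.0 = -2.1
db = -10.8 - (-14.5) = 3.7
dE = sqrt((2.7)^2 + (-2.1)^2 + (3.7)^2) = 5.04


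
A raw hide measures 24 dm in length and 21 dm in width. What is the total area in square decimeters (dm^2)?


Area = length x width
Area = 24 x 21 = 504 dm^2


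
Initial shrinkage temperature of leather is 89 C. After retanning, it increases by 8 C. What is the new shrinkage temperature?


97 C

New Ts = 89 + 8 = 97 C


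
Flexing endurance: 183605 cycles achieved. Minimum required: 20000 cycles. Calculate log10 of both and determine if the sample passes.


Achieved: log10 = 5.26
Required: log10 = 4.30
Passes: Yes

log10(183605) = 5.26
log10(20000) = 4.30
Passes: Yes


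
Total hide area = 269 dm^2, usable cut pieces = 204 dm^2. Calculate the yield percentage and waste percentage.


Yield = 204 / 269 x 100 = 75.8%
Waste = 269 - 204 = 65 dm^2
Waste% = 100 - 75.8 = 24.2%


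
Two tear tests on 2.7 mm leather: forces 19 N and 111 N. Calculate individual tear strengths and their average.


Tear 1 = 7.0 N/mm
Tear 2 = 41.1 N/mm
Average = 24.1 N/mm


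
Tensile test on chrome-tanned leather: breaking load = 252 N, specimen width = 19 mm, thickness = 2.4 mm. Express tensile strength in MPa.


5.53 MPa

Cross-section = 19 x 2.4 = 45.6 mm^2
TS = 252 / 45.6 = 5.53 MPa
(1 N/mm^2 = 1 MPa)


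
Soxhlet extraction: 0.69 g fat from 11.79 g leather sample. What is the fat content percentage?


Fat content = 0.69 / 11.79 x 100
Fat = 5.9%


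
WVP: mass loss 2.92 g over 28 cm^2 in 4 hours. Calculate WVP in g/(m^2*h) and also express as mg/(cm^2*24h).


WVP = 260.71 g/(m^2*h)
Daily rate = 625.71 mg/(cm^2*24h)

WVP = 2.92 / (28 x 4) x 10000 = 260.71 g/(m^2*h)
Mass loss in mg = 2.92 x 1000 = 2920 mg
Per cm^2 per 24h in mg: 2920 x 24 / (28 x 4) = 70080 / 112 = 625.71 mg/(cm^2*24h)


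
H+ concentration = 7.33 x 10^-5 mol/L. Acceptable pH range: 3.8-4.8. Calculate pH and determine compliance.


pH = -log10(7.33 x 10^-5) = 4.13
Range: 3.8 to 4.8
Compliant: Yes


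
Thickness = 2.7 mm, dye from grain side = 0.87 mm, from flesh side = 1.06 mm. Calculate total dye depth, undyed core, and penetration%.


Total dyed = 1.93 mm
Undyed core = 0.77 mm
Penetration = 71.5%

Total dyed = 0.87 + 1.06 = 1.93 mm
Undyed core = 2.7 - 1.93 = 0.77 mm
Penetration = 1.93 / 2.7 x 100 = 71.5%


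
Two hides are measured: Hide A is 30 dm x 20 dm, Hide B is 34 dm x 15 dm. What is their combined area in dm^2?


Hide A area = 30 x 20 = 600 dm^2
Hide B area = 34 x 15 = 510 dm^2
Total = 600 + 510 = 1110 dm^2


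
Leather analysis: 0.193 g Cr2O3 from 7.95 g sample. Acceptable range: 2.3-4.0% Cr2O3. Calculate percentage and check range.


Cr2O3 = 2.43%
Within range: Yes

Cr2O3% = 0.193 / 7.95 x 100 = 2.43%
Acceptable range: 2.3 to 4.0%
Within range: Yes


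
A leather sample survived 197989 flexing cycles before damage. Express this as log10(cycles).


log10(197989) = 5.30


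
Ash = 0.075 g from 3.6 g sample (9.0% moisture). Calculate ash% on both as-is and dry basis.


As-is ash% = 0.075 / 3.6 x 100 = 2.08%
Dry mass = 3.6 x (100 - 9.0) / 100 = 3.276 g
Dry-basis ash% = 0.075 / 3.276 x 100 = 2.29%


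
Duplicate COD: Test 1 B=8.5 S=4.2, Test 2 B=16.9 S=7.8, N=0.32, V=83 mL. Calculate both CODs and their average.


COD1 = (8.5 - 4.2) x 0.32 x 8000 / 83 = 132.6 mg/L
COD2 = (16.9 - 7.8) x 0.32 x 8000 / 83 = 280.7 mg/L
Average = (132.6 + 280.7) / 2 = 206.7 mg/L


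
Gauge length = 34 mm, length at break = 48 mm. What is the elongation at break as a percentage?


41.2%

Extension = 48 - 34 = 14 mm
Elongation = 14 / 34 x 100 = 41.2%


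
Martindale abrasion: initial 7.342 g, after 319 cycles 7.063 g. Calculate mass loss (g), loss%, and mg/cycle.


Mass loss = 0.279 g
Loss = 3.80%
Rate = 0.875 mg/cycle

Loss = 7.342 - 7.063 = 0.279 g
Loss% = 0.279 / 7.342 x 100 = 3.80%
Rate = 0.279 / 319 x 1000 = 0.875 mg/cycle


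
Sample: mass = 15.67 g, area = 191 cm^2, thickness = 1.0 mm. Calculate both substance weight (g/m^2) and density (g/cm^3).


SW = 15.67 / 191 x 10000 = 820.4 g/m^2
Volume = 191 x 1.0 / 10 = 19.10 cm^3
Density = 15.67 / 19.10 = 0.820 g/cm^3


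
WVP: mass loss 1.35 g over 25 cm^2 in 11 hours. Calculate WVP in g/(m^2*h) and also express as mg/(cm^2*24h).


WVP = 1.35 / (25 x 11) x 10000 = 49.09 g/(m^2*h)
Mass loss in mg = 1.35 x 1000 = 1350 mg
Per cm^2 per 24h in mg: 1350 x 24 / (25 x 11) = 32400 / 275 = 117.82 mg/(cm^2*24h)


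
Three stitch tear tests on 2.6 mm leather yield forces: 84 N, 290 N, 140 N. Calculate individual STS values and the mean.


STS1 = 32.3 N/mm
STS2 = 111.5 N/mm
STS3 = 53.8 N/mm
Mean = 65.9 N/mm


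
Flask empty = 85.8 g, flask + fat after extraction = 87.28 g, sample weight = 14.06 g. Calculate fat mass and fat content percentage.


Fat mass = 1.48 g
Fat content = 10.5%


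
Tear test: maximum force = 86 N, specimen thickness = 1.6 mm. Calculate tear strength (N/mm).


53.8 N/mm


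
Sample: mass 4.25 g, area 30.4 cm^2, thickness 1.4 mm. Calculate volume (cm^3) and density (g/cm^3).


Volume = 4.256 cm^3
Density = 0.999 g/cm^3

Thickness in cm = 1.4 / 10 = 0.14 cm
Volume = 30.4 x 0.14 = 4.256 cm^3
Density = 4.25 / 4.256 = 0.999 g/cm^3


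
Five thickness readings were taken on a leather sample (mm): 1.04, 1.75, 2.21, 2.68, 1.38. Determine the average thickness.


Sum = 1.04 + 1.75 + 2.21 + 2.68 + 1.38 = 9.06
Average = 9.06 / 5 = 1.81 mm


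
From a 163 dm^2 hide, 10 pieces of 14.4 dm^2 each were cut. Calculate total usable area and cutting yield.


Total usable = 10 x 14.4 = 144.0 dm^2
Yield = 144.0 / 163 x 100 = 88.3%


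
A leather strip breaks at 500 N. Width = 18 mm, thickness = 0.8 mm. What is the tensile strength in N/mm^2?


Cross-sectional area = 18 x 0.8 = 14.4 mm^2
Tensile strength = 500 / 14.4 = 34.72 N/mm^2


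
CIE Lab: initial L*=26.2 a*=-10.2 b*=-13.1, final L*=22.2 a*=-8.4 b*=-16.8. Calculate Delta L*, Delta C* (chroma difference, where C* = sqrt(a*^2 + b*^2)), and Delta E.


Delta L* = 22.2 - 26.2 = -4.0
C1* = sqrt((-10.2)^2 + (-13.1)^2) = 16.603
C2* = sqrt((-8.4)^2 + (-16.8)^2) = 18.783
Delta C* = 18.783 - 16.603 = 2.18
Delta E = sqrt((-4.0)^2 + (1.8)^2 + (-3.7)^2) = 5.74


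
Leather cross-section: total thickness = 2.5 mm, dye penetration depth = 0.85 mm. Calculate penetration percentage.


34.0%


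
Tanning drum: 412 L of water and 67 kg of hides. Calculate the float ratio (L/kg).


6.1


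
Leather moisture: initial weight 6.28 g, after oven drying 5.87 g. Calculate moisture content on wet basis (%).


6.5%

Moisture = 6.28 - 5.87 = 0.41 g
MC = 0.41 / 6.28 x 100 = 6.5%


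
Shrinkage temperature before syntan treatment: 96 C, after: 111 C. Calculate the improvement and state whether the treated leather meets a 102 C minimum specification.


Improvement = 15 C
Meets 102 C spec: Yes


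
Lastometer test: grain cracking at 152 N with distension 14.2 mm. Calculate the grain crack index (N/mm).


Grain crack index = force / distension
Index = 152 / 14.2 = 10.7 N/mm


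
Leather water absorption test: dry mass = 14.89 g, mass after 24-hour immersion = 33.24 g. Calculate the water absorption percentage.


123.2%


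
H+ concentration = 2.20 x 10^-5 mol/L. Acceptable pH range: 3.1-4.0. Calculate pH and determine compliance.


pH = 4.66
Compliant: No

pH = -log10(2.20 x 10^-5) = 4.66
Range: 3.1 to 4.0
Compliant: No


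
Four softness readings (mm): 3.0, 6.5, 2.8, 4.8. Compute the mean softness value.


4.28 mm


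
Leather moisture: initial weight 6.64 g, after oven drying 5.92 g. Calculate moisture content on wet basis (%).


Moisture = 6.64 - 5.92 = 0.72 g
MC = 0.72 / 6.64 x 100 = 10.8%


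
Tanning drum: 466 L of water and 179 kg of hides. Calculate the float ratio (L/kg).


2.6

Float ratio = water / hide weight
Ratio = 466 / 179 = 2.6


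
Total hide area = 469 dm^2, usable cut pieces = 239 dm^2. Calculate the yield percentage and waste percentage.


Yield = 239 / 469 x 100 = 51.0%
Waste = 469 - 239 = 230 dm^2
Waste% = 100 - 51.0 = 49.0%


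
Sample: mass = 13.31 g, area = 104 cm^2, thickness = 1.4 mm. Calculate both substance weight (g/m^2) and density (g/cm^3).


SW = 13.31 / 104 x 10000 = 1279.8 g/m^2
Volume = 104 x 1.4 / 10 = 14.56 cm^3
Density = 13.31 / 14.56 = 0.914 g/cm^3


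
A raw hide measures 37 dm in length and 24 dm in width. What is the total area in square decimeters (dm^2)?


Area = length x width
Area = 37 x 24 = 888 dm^2


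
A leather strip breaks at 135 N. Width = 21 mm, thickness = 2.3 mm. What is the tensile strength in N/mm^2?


Cross-sectional area = 21 x 2.3 = 48.3 mm^2
Tensile strength = 135 / 48.3 = 2.80 N/mm^2


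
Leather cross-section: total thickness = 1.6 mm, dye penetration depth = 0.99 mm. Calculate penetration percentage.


61.9%

Penetration% = 0.99 / 1.6 x 100
Penetration = 61.9%


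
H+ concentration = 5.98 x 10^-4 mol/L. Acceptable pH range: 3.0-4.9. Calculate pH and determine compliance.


pH = 3.22
Compliant: Yes

pH = -log10(5.98 x 10^-4) = 3.22
Range: 3.0 to 4.9
Compliant: Yes


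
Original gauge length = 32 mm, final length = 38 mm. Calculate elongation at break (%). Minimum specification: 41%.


Extension = 38 - 32 = 6 mm
Elongation = 6 / 32 x 100 = 18.8%
Minimum required: 41%
Meets specification: No


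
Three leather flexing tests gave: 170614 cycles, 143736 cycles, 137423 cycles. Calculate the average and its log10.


Average = 150591 cycles
log10 = 5.18


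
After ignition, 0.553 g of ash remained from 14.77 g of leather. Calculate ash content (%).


3.74%

Ash% = 0.553 / 14.77 x 100
Ash% = 3.74%


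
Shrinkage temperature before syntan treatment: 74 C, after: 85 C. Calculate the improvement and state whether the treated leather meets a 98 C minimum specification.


Improvement = 85 - 74 = 11 C
Spec check: 85 C >= 98 C? No


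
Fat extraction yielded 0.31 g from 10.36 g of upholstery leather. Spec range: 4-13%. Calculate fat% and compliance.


Fat% = 0.31 / 10.36 x 100 = 3.0%
Spec range: 4-13%
Compliant: No


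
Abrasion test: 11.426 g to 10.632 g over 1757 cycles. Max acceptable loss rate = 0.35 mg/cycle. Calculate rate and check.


Rate = 0.452 mg/cycle
Passes: No

Loss = 11.426 - 10.632 = 0.794 g
Rate = 0.794 g / 1757 cycles x 1000 = 0.452 mg/cycle
Max = 0.35 mg/cycle
Passes: No


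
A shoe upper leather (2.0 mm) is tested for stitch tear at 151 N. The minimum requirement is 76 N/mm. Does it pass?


STS = 75.5 N/mm
Passes: No


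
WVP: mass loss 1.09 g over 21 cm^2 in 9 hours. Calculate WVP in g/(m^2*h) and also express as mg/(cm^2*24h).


WVP = 1.09 / (21 x 9) x 10000 = 57.67 g/(m^2*h)
Mass loss in mg = 1.09 x 1000 = 1090 mg
Per cm^2 per 24h in mg: 1090 x 24 / (21 x 9) = 26160 / 189 = 138.41 mg/(cm^2*24h)


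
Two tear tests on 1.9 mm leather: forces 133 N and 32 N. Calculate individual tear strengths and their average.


Tear 1 = 133 / 1.9 = 70.0 N/mm
Tear 2 = 32 / 1.9 = 16.8 N/mm
Average = (70.0 + 16.8) / 2 = 43.4 N/mm


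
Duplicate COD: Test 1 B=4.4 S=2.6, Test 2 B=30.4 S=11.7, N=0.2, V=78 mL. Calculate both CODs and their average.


COD1 = 36.9 mg/L
COD2 = 383.6 mg/L
Average = 210.3 mg/L

COD1 = (4.4 - 2.6) x 0.2 x 8000 / 78 = 36.9 mg/L
COD2 = (30.4 - 11.7) x 0.2 x 8000 / 78 = 383.6 mg/L
Average = (36.9 + 383.6) / 2 = 210.3 mg/L


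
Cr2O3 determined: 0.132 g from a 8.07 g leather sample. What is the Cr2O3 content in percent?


1.64%


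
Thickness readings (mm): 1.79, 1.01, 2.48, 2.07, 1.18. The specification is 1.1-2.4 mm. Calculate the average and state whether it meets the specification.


Sum = 8.53
Average = 8.53 / 5 = 1.71 mm
Specification range: 1.1 to 2.4 mm
Within spec: Yes


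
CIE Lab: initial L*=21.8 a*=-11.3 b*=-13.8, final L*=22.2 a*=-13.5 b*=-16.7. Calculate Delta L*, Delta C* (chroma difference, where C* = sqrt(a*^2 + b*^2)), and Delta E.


Delta L* = 22.2 - 21.8 = 0.4
C1* = sqrt((-11.3)^2 + (-13.8)^2) = 17.836
C2* = sqrt((-13.5)^2 + (-16.7)^2) = 21.474
Delta C* = 21.474 - 17.836 = 3.64
Delta E = sqrt((0.4)^2 + (-2.2)^2 + (-2.9)^2) = 3.66


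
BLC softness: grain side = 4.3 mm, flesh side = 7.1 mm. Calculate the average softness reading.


Average = (4.3 + 7.1) / 2
Average = 5.70 mm


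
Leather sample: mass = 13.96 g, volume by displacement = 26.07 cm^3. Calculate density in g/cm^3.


0.535 g/cm^3


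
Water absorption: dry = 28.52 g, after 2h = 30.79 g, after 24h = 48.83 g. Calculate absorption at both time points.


2h absorption = 8.0%
24h absorption = 71.2%

WA (2h) = (30.79 - 28.52) / 28.52 x 100 = 8.0%
WA (24h) = (48.83 - 28.52) / 28.52 x 100 = 71.2%


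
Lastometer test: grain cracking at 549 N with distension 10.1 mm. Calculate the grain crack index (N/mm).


Grain crack index = force / distension
Index = 549 / 10.1 = 54.4 N/mm


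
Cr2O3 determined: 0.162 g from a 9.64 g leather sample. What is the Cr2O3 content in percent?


Cr2O3% = 0.162 / 9.64 x 100
Cr2O3% = 1.68%


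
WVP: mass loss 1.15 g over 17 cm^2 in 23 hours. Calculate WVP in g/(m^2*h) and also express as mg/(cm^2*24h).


WVP = 1.15 / (17 x 23) x 10000 = 29.41 g/(m^2*h)
Mass loss in mg = 1.15 x 1000 = 1150 mg
Per cm^2 per 24h in mg: 1150 x 24 / (17 x 23) = 27600 / 391 = 70.59 mg/(cm^2*24h)


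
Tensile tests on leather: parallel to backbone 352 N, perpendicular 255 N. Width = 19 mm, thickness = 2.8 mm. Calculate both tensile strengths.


Parallel = 6.62 N/mm^2
Perpendicular = 4.79 N/mm^2


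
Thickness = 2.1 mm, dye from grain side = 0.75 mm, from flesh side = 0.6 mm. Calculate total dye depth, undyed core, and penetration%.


Total dyed = 1.35 mm
Undyed core = 0.75 mm
Penetration = 64.3%

Total dyed = 0.75 + 0.6 = 1.35 mm
Undyed core = 2.1 - 1.35 = 0.75 mm
Penetration = 1.35 / 2.1 x 100 = 64.3%


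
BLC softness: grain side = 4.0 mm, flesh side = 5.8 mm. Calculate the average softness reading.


4.90 mm

Average = (4.0 + 5.8) / 2
Average = 4.90 mm


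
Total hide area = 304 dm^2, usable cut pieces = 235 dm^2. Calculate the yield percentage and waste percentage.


Yield = 77.3%
Waste = 22.7%

Yield = 235 / 304 x 100 = 77.3%
Waste = 304 - 235 = 69 dm^2
Waste% = 100 - 77.3 = 22.7%


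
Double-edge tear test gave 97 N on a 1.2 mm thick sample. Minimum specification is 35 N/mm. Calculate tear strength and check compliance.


Tear strength = 80.8 N/mm
Compliant: Yes


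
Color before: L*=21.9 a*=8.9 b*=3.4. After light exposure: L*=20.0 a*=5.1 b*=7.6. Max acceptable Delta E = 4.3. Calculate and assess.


Delta E = 5.97
Passes: No

dL = -1.9, da = -3.8, db = 4.2
dE = sqrt((-1.9)^2 + (-3.8)^2 + (4.2)^2) = 5.97
Max = 4.3
Passes: No


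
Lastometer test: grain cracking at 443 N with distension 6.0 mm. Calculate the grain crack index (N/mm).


73.8 N/mm

Grain crack index = force / distension
Index = 443 / 6.0 = 73.8 N/mm


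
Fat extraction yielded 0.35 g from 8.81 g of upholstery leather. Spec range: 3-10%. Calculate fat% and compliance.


Fat% = 0.35 / 8.81 x 100 = 4.0%
Spec range: 3-10%
Compliant: Yes


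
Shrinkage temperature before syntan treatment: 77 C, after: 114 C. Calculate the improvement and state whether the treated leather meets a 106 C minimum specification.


Improvement = 37 C
Meets 106 C spec: Yes

Improvement = 114 - 77 = 37 C
Spec check: 114 C >= 106 C? Yes


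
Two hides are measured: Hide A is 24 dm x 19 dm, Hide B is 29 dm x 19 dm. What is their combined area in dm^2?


1007 dm^2


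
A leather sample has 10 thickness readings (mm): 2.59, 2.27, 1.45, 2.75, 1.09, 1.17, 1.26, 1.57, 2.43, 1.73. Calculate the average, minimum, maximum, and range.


Average = 1.83 mm
Min = 1.09 mm
Max = 2.75 mm
Range = 1.66 mm


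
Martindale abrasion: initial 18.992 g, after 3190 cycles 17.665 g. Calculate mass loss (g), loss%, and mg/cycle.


Loss = 18.992 - 17.665 = 1.327 g
Loss% = 1.327 / 18.992 x 100 = 6.99%
Rate = 1.327 / 3190 x 1000 = 0.416 mg/cycle


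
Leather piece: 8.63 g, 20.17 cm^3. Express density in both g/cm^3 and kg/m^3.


Density = 8.63 / 20.17 = 0.428 g/cm^3
Convert: 0.428 x 1000 = 428 kg/m^3


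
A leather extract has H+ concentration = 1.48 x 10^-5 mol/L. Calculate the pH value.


pH = -log10[H+]
pH = -log10(1.48 x 10^-5) = 4.83


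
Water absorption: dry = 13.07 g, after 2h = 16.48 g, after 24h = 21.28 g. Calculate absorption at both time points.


2h absorption = 26.1%
24h absorption = 62.8%


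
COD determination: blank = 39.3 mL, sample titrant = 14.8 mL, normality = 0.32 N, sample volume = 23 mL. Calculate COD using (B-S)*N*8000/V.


COD = (39.3 - 14.8) x 0.32 x 8000 / 23
COD = 24.5 x 0.32 x 8000 / 23
COD = 2727.0 mg/L


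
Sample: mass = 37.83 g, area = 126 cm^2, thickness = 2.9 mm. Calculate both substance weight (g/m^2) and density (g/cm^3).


Substance weight = 3002.4 g/m^2
Density = 1.035 g/cm^3

SW = 37.83 / 126 x 10000 = 3002.4 g/m^2
Volume = 126 x 2.9 / 10 = 36.54 cm^3
Density = 37.83 / 36.54 = 1.035 g/cm^3


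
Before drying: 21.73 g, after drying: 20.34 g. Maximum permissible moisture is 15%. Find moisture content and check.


Moisture content = 6.4%
Acceptable: Yes

MC = (21.73 - 20.34) / 21.73 x 100 = 6.4%
Maximum: 15%
Acceptable: Yes


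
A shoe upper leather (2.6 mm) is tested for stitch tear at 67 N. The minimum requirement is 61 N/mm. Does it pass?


STS = 67 / 2.6 = 25.8 N/mm
Minimum required: 61 N/mm
Passes: No


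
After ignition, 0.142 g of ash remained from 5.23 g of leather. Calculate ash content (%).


Ash% = 0.142 / 5.23 x 100
Ash% = 2.72%


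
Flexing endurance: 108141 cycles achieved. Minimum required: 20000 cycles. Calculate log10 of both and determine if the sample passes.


Achieved: log10 = 5.03
Required: log10 = 4.30
Passes: Yes

log10(108141) = 5.03
log10(20000) = 4.30
Passes: Yes


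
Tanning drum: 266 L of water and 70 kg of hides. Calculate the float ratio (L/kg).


Float ratio = water / hide weight
Ratio = 266 / 70 = 3.8


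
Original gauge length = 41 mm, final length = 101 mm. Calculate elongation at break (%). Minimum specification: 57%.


Extension = 101 - 41 = 60 mm
Elongation = 60 / 41 x 100 = 146.3%
Minimum required: 57%
Meets specification: Yes


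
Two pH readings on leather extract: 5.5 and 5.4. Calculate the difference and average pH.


Difference = 0.1
Average pH = 5.45

Difference = |5.5 - 5.4| = 0.1
Average = (5.5 + 5.4) / 2 = 5.45


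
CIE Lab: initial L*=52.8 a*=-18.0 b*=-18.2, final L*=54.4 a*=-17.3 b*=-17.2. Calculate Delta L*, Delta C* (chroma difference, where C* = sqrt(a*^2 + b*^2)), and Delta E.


Delta L* = 54.4 - 52.8 = 1.6
C1* = sqrt((-18.0)^2 + (-18.2)^2) = 25.598
C2* = sqrt((-17.3)^2 + (-17.2)^2) = 24.395
Delta C* = 24.395 - 25.598 = -1.20
Delta E = sqrt((1.6)^2 + (0.7)^2 + (1.0)^2) = 2.01


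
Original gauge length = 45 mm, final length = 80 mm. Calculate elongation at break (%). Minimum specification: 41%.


Elongation = 77.8%
Meets spec: Yes


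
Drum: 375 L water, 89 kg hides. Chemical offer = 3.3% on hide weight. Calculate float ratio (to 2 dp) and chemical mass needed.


Float ratio = 4.21
Chemical needed = 2.937 kg

Float ratio = 375 / 89 = 4.21
Chemical = 89 x 3.3 / 100 = 2.937 kg


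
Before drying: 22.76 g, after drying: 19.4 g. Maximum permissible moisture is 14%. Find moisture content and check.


Moisture content = 14.8%
Acceptable: No


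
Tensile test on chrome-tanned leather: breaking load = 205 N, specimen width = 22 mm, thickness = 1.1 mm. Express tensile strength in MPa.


Cross-section = 22 x 1.1 = 24.2 mm^2
TS = 205 / 24.2 = 8.47 MPa
(1 N/mm^2 = 1 MPa)


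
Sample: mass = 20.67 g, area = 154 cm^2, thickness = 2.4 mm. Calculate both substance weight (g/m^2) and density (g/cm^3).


Substance weight = 1342.2 g/m^2
Density = 0.559 g/cm^3

SW = 20.67 / 154 x 10000 = 1342.2 g/m^2
Volume = 154 x 2.4 / 10 = 36.96 cm^3
Density = 20.67 / 36.96 = 0.559 g/cm^3


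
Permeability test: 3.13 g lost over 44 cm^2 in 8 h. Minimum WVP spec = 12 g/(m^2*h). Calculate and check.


WVP = 88.92 g/(m^2*h)
Meets specification: Yes

WVP = 3.13 / (44 x 8) x 10000 = 88.92 g/(m^2*h)
Minimum: 12 g/(m^2*h)
Meets spec: Yes


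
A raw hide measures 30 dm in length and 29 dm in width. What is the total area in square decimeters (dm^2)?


Area = length x width
Area = 30 x 29 = 870 dm^2


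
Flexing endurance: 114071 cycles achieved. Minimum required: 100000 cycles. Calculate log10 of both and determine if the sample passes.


Achieved: log10 = 5.06
Required: log10 = 5.00
Passes: Yes


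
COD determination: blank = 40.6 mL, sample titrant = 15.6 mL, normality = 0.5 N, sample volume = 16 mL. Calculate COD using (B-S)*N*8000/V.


COD = (40.6 - 15.6) x 0.5 x 8000 / 16
COD = 25.0 x 0.5 x 8000 / 16
COD = 6250.0 mg/L


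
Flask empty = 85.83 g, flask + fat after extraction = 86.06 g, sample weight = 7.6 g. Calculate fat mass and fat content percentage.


Fat mass = 0.23 g
Fat content = 3.0%

Fat mass = 86.06 - 85.83 = 0.23 g
Fat% = 0.23 / 7.6 x 100 = 3.0%


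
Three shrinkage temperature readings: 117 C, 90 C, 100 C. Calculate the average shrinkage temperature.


102.3 C

Average = (117 + 90 + 100) / 3
Average = 307 / 3 = 102.3 C


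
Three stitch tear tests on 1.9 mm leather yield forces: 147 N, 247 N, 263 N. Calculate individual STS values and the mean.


STS1 = 147 / 1.9 = 77.4 N/mm
STS2 = 247 / 1.9 = 130.0 N/mm
STS3 = 263 / 1.9 = 138.4 N/mm
Mean = (77.4 + 130.0 + 138.4) / 3 = 115.3 N/mm


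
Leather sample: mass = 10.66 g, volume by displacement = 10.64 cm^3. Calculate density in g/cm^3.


1.002 g/cm^3

Density = mass / volume
Density = 10.66 / 10.64 = 1.002 g/cm^3


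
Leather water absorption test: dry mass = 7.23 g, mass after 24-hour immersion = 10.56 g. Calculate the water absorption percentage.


46.1%


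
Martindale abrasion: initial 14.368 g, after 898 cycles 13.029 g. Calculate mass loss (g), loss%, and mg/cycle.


Loss = 14.368 - 13.029 = 1.339 g
Loss% = 1.339 / 14.368 x 100 = 9.32%
Rate = 1.339 / 898 x 1000 = 1.491 mg/cycle


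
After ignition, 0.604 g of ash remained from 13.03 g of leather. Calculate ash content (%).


Ash% = 0.604 / 13.03 x 100
Ash% = 4.64%


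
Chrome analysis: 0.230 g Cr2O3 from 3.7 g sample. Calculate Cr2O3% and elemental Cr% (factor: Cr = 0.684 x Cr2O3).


Cr2O3% = 0.230 / 3.7 x 100 = 6.22%
Cr% = 6.22 x 0.684 = 4.25%


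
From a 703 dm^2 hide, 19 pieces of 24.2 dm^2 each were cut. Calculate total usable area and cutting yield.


Total usable = 19 x 24.2 = 459.8 dm^2
Yield = 459.8 / 703 x 100 = 65.4%


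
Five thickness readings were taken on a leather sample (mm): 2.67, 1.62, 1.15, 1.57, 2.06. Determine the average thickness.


Sum = 2.67 + 1.62 + 1.15 + 1.57 + 2.06 = 9.07
Average = 9.07 / 5 = 1.81 mm


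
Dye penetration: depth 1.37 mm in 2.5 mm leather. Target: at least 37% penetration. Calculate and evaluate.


Penetration = 1.37 / 2.5 x 100 = 54.8%
Target: 37%
Meets target: Yes


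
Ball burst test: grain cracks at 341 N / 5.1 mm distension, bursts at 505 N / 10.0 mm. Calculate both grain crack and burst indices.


Crack index = 66.9 N/mm
Burst index = 50.5 N/mm

Crack index = 341 / 5.1 = 66.9 N/mm
Burst index = 505 / 10.0 = 50.5 N/mm


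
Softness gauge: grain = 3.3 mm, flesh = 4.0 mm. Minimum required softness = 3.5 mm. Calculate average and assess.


Average = (3.3 + 4.0) / 2 = 3.65 mm
Minimum = 3.5 mm
Meets requirement: Yes


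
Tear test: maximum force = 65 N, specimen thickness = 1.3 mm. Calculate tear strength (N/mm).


50.0 N/mm


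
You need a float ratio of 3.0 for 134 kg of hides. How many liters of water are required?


402.0 L


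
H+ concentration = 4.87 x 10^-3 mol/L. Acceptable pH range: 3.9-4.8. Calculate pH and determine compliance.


pH = 2.31
Compliant: No


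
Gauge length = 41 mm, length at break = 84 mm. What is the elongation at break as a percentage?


104.9%


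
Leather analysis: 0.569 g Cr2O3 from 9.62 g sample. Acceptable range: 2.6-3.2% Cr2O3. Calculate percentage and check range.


Cr2O3 = 5.91%
Within range: No

Cr2O3% = 0.569 / 9.62 x 100 = 5.91%
Acceptable range: 2.6 to 3.2%
Within range: No


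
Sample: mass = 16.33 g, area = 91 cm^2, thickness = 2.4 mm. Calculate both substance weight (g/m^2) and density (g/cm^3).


Substance weight = 1794.5 g/m^2
Density = 0.748 g/cm^3

SW = 16.33 / 91 x 10000 = 1794.5 g/m^2
Volume = 91 x 2.4 / 10 = 21.84 cm^3
Density = 16.33 / 21.84 = 0.748 g/cm^3


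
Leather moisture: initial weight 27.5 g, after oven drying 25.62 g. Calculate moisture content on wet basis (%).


6.8%

Moisture = 27.5 - 25.62 = 1.88 g
MC = 1.88 / 27.5 x 100 = 6.8%


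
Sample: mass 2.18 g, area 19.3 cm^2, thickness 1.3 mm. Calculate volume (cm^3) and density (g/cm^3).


Thickness in cm = 1.3 / 10 = 0.13 cm
Volume = 19.3 x 0.13 = 2.509 cm^3
Density = 2.18 / 2.509 = 0.869 g/cm^3


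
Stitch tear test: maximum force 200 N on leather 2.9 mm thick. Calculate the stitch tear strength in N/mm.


69.0 N/mm


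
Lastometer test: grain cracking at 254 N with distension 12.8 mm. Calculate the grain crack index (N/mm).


19.8 N/mm


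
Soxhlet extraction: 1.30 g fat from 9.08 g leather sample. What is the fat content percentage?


14.3%


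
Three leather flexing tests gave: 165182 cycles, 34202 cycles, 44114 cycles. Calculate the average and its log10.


Average = 81166 cycles
log10 = 4.91

Average = (165182 + 34202 + 44114) / 3 = 81166 cycles
log10(81166) = 4.91


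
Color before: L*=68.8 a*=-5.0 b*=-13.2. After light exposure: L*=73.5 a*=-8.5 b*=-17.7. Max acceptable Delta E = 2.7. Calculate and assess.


dL = 4.7, da = -3.5, db = -4.5
dE = sqrt((4.7)^2 + (-3.5)^2 + (-4.5)^2) = 7.39
Max = 2.7
Passes: No


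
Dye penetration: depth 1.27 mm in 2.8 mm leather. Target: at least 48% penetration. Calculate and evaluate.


Penetration = 1.27 / 2.8 x 100 = 45.4%
Target: 48%
Meets target: No


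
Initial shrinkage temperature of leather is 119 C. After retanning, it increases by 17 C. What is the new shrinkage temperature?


New Ts = 119 + 17 = 136 C


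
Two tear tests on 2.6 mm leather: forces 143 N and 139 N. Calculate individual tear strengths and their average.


Tear 1 = 143 / 2.6 = 55.0 N/mm
Tear 2 = 139 / 2.6 = 53.5 N/mm
Average = (55.0 + 53.5) / 2 = 54.3 N/mm


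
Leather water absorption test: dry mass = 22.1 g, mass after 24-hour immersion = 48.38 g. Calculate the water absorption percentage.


118.9%

Water absorbed = 48.38 - 22.1 = 26.28 g
WA% = 26.28 / 22.1 x 100 = 118.9%


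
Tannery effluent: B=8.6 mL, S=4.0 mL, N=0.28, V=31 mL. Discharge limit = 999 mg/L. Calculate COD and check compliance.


COD = (8.6 - 4.0) x 0.28 x 8000 / 31 = 332.4 mg/L
Limit: 999 mg/L
Compliant: Yes


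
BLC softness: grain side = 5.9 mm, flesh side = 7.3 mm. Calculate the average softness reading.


Average = (5.9 + 7.3) / 2
Average = 6.60 mm


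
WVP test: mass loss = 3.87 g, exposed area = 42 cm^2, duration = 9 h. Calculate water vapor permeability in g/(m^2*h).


WVP = mass_loss / (area x time) x 10000
WVP = 3.87 / (42 x 9) x 10000
WVP = 3.87 / 378 x 10000 = 102.38 g/(m^2*h)


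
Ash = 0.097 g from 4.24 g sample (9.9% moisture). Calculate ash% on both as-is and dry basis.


As-is ash% = 0.097 / 4.24 x 100 = 2.29%
Dry mass = 4.24 x (100 - 9.9) / 100 = 3.82024 g
Dry-basis ash% = 0.097 / 3.82024 x 100 = 2.54%


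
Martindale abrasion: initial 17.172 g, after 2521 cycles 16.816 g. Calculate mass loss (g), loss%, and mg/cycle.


Mass loss = 0.356 g
Loss = 2.07%
Rate = 0.141 mg/cycle


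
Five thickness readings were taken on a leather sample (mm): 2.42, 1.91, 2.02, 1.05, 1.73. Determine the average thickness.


Sum = 2.42 + 1.91 + 2.02 + 1.05 + 1.73 = 9.13
Average = 9.13 / 5 = 1.83 mm


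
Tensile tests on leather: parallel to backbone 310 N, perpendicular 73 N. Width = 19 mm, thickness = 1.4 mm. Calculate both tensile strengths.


Area = 19 x 1.4 = 26.6 mm^2
TS (parallel) = 310 / 26.6 = 11.65 N/mm^2
TS (perpendicular) = 73 / 26.6 = 2.74 N/mm^2


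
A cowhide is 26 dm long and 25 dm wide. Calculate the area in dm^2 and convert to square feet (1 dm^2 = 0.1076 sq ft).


650 dm^2
69.94 sq ft


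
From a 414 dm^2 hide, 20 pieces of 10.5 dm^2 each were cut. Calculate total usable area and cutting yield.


Usable area = 210.0 dm^2
Yield = 50.7%


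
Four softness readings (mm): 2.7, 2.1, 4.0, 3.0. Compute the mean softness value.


Sum = 2.7 + 2.1 + 4.0 + 3.0
Mean = 11.8 / 4 = 2.95 mm


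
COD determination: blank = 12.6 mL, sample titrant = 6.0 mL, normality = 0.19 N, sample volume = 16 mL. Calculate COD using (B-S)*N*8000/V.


627.0 mg/L

COD = (12.6 - 6.0) x 0.19 x 8000 / 16
COD = 6.6 x 0.19 x 8000 / 16
COD = 627.0 mg/L


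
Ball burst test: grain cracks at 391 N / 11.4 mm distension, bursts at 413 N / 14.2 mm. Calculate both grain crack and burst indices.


Crack index = 34.3 N/mm
Burst index = 29.1 N/mm

Crack index = 391 / 11.4 = 34.3 N/mm
Burst index = 413 / 14.2 = 29.1 N/mm


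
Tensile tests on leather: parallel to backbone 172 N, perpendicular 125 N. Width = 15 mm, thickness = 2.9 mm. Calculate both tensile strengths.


Parallel = 3.95 N/mm^2
Perpendicular = 2.87 N/mm^2

Area = 15 x 2.9 = 43.5 mm^2
TS (parallel) = 172 / 43.5 = 3.95 N/mm^2
TS (perpendicular) = 125 / 43.5 = 2.87 N/mm^2


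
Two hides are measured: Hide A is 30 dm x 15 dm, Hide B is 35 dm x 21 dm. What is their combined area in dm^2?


Hide A area = 30 x 15 = 450 dm^2
Hide B area = 35 x 21 = 735 dm^2
Total = 450 + 735 = 1185 dm^2


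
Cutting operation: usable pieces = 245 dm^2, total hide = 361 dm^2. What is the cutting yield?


67.9%


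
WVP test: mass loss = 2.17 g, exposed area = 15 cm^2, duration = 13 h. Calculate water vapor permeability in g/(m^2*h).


WVP = mass_loss / (area x time) x 10000
WVP = 2.17 / (15 x 13) x 10000
WVP = 2.17 / 195 x 10000 = 111.28 g/(m^2*h)


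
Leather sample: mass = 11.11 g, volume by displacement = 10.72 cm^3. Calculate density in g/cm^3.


1.036 g/cm^3


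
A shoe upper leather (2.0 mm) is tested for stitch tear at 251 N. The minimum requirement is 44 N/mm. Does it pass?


STS = 251 / 2.0 = 125.5 N/mm
Minimum required: 44 N/mm
Passes: Yes


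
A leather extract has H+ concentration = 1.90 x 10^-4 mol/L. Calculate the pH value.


pH = 3.72

pH = -log10[H+]
pH = -log10(1.90 x 10^-4) = 3.72


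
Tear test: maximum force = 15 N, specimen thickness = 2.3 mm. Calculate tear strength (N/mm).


6.5 N/mm

Tear strength = force / thickness
Tear = 15 / 2.3 = 6.5 N/mm


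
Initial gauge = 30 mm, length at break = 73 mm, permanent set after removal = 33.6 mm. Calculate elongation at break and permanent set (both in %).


Elongation at break = (73 - 30) / 30 x 100 = 143.3%
Permanent set = (33.6 - 30) / 30 x 100 = 12.0%


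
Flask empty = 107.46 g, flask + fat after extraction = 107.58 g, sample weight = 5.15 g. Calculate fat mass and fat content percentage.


Fat mass = 0.12 g
Fat content = 2.3%

Fat mass = 107.58 - 107.46 = 0.12 g
Fat% = 0.12 / 5.15 x 100 = 2.3%


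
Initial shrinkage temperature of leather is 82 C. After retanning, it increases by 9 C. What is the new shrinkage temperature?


New Ts = 82 + 9 = 91 C


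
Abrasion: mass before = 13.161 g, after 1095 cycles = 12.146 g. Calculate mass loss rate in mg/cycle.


0.927 mg/cycle


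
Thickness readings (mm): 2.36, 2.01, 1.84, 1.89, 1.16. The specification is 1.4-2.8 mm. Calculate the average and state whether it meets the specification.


Sum = 9.26
Average = 9.26 / 5 = 1.85 mm
Specification range: 1.4 to 2.8 mm
Within spec: Yes


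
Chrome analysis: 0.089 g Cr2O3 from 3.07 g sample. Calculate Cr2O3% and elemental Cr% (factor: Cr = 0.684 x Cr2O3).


Cr2O3% = 0.089 / 3.07 x 100 = 2.90%
Cr% = 2.90 x 0.684 = 1.98%


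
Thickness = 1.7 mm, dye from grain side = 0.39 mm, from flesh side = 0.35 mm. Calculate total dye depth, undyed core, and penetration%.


Total dyed = 0.39 + 0.35 = 0.74 mm
Undyed core = 1.7 - 0.74 = 0.96 mm
Penetration = 0.74 / 1.7 x 100 = 43.5%


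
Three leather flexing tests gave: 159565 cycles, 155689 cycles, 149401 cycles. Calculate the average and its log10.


Average = (159565 + 155689 + 149401) / 3 = 154885 cycles
log10(154885) = 5.19


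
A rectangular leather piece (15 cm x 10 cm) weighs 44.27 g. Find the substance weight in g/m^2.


2951.3 g/m^2

Area = 15 x 10 = 150 cm^2
SW = 44.27 / 150 x 10000 = 2951.3 g/m^2


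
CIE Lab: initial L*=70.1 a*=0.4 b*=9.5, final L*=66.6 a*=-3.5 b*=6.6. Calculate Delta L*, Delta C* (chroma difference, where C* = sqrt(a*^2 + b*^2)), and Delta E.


Delta L* = 66.6 - 70.1 = -3.5
C1* = sqrt((0.4)^2 + (9.5)^2) = 9.508
C2* = sqrt((-3.5)^2 + (6.6)^2) = 7.471
Delta C* = 7.471 - 9.508 = -2.04
Delta E = sqrt((-3.5)^2 + (-3.9)^2 + (-2.9)^2) = 5.99


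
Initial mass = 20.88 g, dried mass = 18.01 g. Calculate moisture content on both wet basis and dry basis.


Moisture lost = 20.88 - 18.01 = 2.87 g
Wet basis MC = 2.87 / 20.88 x 100 = 13.7%
Dry basis MC = 2.87 / 18.01 x 100 = 15.9%


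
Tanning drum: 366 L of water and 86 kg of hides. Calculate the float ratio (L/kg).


4.3


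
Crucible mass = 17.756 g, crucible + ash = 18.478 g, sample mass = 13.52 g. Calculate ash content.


Ash mass = 0.722 g
Ash content = 5.34%


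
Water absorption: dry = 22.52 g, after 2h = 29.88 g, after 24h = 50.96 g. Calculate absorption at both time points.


2h absorption = 32.7%
24h absorption = 126.3%

WA (2h) = (29.88 - 22.52) / 22.52 x 100 = 32.7%
WA (24h) = (50.96 - 22.52) / 22.52 x 100 = 126.3%


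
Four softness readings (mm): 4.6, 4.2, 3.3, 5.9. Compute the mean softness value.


4.50 mm


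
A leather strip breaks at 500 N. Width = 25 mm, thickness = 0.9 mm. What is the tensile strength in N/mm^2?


Cross-sectional area = 25 x 0.9 = 22.5 mm^2
Tensile strength = 500 / 22.5 = 22.22 N/mm^2


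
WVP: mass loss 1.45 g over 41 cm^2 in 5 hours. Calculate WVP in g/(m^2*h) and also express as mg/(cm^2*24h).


WVP = 1.45 / (41 x 5) x 10000 = 70.73 g/(m^2*h)
Mass loss in mg = 1.45 x 1000 = 1450 mg
Per cm^2 per 24h in mg: 1450 x 24 / (41 x 5) = 34800 / 205 = 169.76 mg/(cm^2*24h)


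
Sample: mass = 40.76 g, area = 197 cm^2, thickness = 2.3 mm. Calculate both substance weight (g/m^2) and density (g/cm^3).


Substance weight = 2069.0 g/m^2
Density = 0.900 g/cm^3

SW = 40.76 / 197 x 10000 = 2069.0 g/m^2
Volume = 197 x 2.3 / 10 = 45.31 cm^3
Density = 40.76 / 45.31 = 0.900 g/cm^3


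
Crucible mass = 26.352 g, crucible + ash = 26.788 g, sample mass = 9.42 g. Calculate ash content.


Ash mass = 0.436 g
Ash content = 4.63%

Ash mass = 26.788 - 26.352 = 0.436 g
Ash% = 0.436 / 9.42 x 100 = 4.63%


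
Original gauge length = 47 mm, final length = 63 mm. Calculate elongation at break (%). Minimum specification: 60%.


Elongation = 34.0%
Meets spec: No

Extension = 63 - 47 = 16 mm
Elongation = 16 / 47 x 100 = 34.0%
Minimum required: 60%
Meets specification: No
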